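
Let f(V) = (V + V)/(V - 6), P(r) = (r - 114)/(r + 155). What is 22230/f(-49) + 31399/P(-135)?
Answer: 121448905/12201 ≈ 9954.0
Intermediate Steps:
P(r) = (-114 + r)/(155 + r)
f(V) = 2*V/(-6 + V) (f(V) = (2*V)/(-6 + V) = 2*V/(-6 + V))
22230/f(-49) + 31399/P(-135) = 22230/((2*(-49)/(-6 - 49))) + 31399/(((-114 - 135)/(155 - 135))) = 22230/((2*(-49)/(-55))) + 31399/((-249/20)) = 22230/((2*(-49)*(-1/55))) + 31399/(((1/20)*(-249))) = 22230/(98/55) + 31399/(-249/20) = 22230*(55/98) + 31399*(-20/249) = 611325/49 - 627980/249 = 121448905/12201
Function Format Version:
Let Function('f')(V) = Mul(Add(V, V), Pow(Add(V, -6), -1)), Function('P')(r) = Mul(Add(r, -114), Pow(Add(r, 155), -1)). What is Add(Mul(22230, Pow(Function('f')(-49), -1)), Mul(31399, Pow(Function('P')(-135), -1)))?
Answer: Rational(121448905, 12201) ≈ 9954.0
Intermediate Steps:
Function('P')(r) = Mul(Pow(Add(155, r), -1), Add(-114, r)) (Function('P')(r) = Mul(Add(-114, r), Pow(Add(155, r), -1)) = Mul(Pow(Add(155, r), -1), Add(-114, r)))
Function('f')(V) = Mul(2, V, Pow(Add(-6, V), -1)) (Function('f')(V) = Mul(Mul(2, V), Pow(Add(-6, V), -1)) = Mul(2, V, Pow(Add(-6, V), -1)))
Add(Mul(22230, Pow(Function('f')(-49), -1)), Mul(31399, Pow(Function('P')(-135), -1))) = Add(Mul(22230, Pow(Mul(2, -49, Pow(Add(-6, -49), -1)), -1)), Mul(31399, Pow(Mul(Pow(Add(155, -135), -1), Add(-114, -135)), -1))) = Add(Mul(22230, Pow(Mul(2, -49, Pow(-55, -1)), -1)), Mul(31399, Pow(Mul(Pow(20, -1), -249), -1))) = Add(Mul(22230, Pow(Mul(2, -49, Rational(-1, 55)), -1)), Mul(31399, Pow(Mul(Rational(1, 20), -249), -1))) = Add(Mul(22230, Pow(Rational(98, 55), -1)), Mul(31399, Pow(Rational(-249, 20), -1))) = Add(Mul(22230, Rational(55, 98)), Mul(31399, Rational(-20, 249))) = Add(Rational(611325, 49), Rational(-627980, 249)) = Rational(121448905, 12201)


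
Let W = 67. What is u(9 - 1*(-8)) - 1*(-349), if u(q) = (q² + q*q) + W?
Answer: 994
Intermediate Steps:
u(q) = 67 + 2*q² (u(q) = (q² + q*q) + 67 = (q² + q²) + 67 = 2*q² + 67 = 67 + 2*q²)
u(9 - 1*(-8)) - 1*(-349) = (67 + 2*(9 - 1*(-8))²) - 1*(-349) = (67 + 2*(9 + 8)²) + 349 = (67 + 2*17²) + 349 = (67 + 2*289) + 349 = (67 + 578) + 349 = 645 + 349 = 994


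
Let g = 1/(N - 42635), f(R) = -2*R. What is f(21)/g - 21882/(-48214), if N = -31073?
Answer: 74628918693/24107 ≈ 3.0957e+6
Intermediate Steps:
g = -1/73708 (g = 1/(-31073 - 42635) = 1/(-73708) = -1/73708 ≈ -1.3567e-5)
f(21)/g - 21882/(-48214) = (-2*21)/(-1/73708) - 21882/(-48214) = -42*(-73708) - 21882*(-1/48214) = 3095736 + 10941/24107 = 74628918693/24107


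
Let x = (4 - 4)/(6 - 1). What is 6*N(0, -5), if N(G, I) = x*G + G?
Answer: 0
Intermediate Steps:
x = 0 (x = 0/5 = 0*(⅕) = 0)
N(G, I) = G (N(G, I) = 0*G + G = 0 + G = G)
6*N(0, -5) = 6*0 = 0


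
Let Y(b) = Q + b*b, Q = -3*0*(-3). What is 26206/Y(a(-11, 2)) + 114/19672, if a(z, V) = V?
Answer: 64440611/9836 ≈ 6551.5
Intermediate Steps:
Q = 0 (Q = 0*(-3) = 0)
Y(b) = b² (Y(b) = 0 + b*b = 0 + b² = b²)
26206/Y(a(-11, 2)) + 114/19672 = 26206/(2²) + 114/19672 = 26206/4 + 114*(1/19672) = 26206*(¼) + 57/9836 = 13103/2 + 57/9836 = 64440611/9836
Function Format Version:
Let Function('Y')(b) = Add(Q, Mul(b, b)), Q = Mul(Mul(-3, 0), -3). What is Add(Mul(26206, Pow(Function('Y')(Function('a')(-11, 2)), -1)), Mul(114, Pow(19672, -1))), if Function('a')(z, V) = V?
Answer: Rational(64440611, 9836) ≈ 6551.5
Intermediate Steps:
Q = 0 (Q = Mul(0, -3) = 0)
Function('Y')(b) = Pow(b, 2) (Function('Y')(b) = Add(0, Mul(b, b)) = Add(0, Pow(b, 2)) = Pow(b, 2))
Add(Mul(26206, Pow(Function('Y')(Function('a')(-11, 2)), -1)), Mul(114, Pow(19672, -1))) = Add(Mul(26206, Pow(Pow(2, 2), -1)), Mul(114, Pow(19672, -1))) = Add(Mul(26206, Pow(4, -1)), Mul(114, Rational(1, 19672))) = Add(Mul(26206, Rational(1, 4)), Rational(57, 9836)) = Add(Rational(13103, 2), Rational(57, 9836)) = Rational(64440611, 9836)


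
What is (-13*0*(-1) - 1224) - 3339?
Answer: -4563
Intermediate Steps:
(-13*0*(-1) - 1224) - 3339 = (0*(-1) - 1224) - 3339 = (0 - 1224) - 3339 = -1224 - 3339 = -4563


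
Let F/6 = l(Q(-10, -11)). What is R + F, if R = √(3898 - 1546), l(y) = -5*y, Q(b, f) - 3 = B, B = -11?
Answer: 240 + 28*√3 ≈ 288.50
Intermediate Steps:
Q(b, f) = -8 (Q(b, f) = 3 - 11 = -8)
R = 28*√3 (R = √2352 = 28*√3 ≈ 48.497)
F = 240 (F = 6*(-5*(-8)) = 6*40 = 240)
R + F = 28*√3 + 240 = 240 + 28*√3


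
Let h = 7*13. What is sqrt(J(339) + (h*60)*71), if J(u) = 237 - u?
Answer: 3*sqrt(43062) ≈ 622.54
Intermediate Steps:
h = 91
sqrt(J(339) + (h*60)*71) = sqrt((237 - 1*339) + (91*60)*71) = sqrt((237 - 339) + 5460*71) = sqrt(-102 + 387660) = sqrt(387558) = 3*sqrt(43062)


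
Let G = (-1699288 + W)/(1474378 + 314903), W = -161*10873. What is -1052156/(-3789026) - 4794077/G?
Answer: 5417013762256600793/2178589540811 ≈ 2.4865e+6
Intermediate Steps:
W = -1750553
G = -1149947/596427 (G = (-1699288 - 1750553)/(1474378 + 314903) = -3449841/1789281 = -3449841*1/1789281 = -1149947/596427 ≈ -1.9281)
-1052156/(-3789026) - 4794077/G = -1052156/(-3789026) - 4794077/(-1149947/596427) = -1052156*(-1/3789026) - 4794077*(-596427/1149947) = 526078/1894513 + 2859316962879/1149947 = 5417013762256600793/2178589540811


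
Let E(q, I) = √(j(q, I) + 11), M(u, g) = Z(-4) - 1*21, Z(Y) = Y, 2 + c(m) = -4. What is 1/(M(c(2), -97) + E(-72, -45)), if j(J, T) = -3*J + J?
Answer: -5/94 - √155/470 ≈ -0.079681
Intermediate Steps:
c(m) = -6 (c(m) = -2 - 4 = -6)
j(J, T) = -2*J
M(u, g) = -25 (M(u, g) = -4 - 1*21 = -4 - 21 = -25)
E(q, I) = √(11 - 2*q) (E(q, I) = √(-2*q + 11) = √(11 - 2*q))
1/(M(c(2), -97) + E(-72, -45)) = 1/(-25 + √(11 - 2*(-72))) = 1/(-25 + √(11 + 144)) = 1/(-25 + √155)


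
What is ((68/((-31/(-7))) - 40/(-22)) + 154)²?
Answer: 3407056900/116281 ≈ 29300.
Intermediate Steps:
((68/((-31/(-7))) - 40/(-22)) + 154)² = ((68/((-31*(-⅐))) - 40*(-1/22)) + 154)² = ((68/(31/7) + 20/11) + 154)² = ((68*(7/31) + 20/11) + 154)² = ((476/31 + 20/11) + 154)² = (5856/341 + 154)² = (58370/341)² = 3407056900/116281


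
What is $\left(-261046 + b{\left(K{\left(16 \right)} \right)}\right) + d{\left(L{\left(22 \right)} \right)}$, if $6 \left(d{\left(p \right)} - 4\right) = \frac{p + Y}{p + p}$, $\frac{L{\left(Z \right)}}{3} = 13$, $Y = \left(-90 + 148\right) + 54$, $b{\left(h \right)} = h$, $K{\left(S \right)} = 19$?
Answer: $- \frac{122158613}{468} \approx -2.6102 \cdot 10^{5}$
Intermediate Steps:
$Y = 112$ ($Y = 58 + 54 = 112$)
$L{\left(Z \right)} = 39$ ($L{\left(Z \right)} = 3 \cdot 13 = 39$)
$d{\left(p \right)} = 4 + \frac{112 + p}{12 p}$ ($d{\left(p \right)} = 4 + \frac{\left(p + 112\right) \frac{1}{p + p}}{6} = 4 + \frac{\left(112 + p\right) \frac{1}{2 p}}{6} = 4 + \frac{\frac{1}{2} \frac{1}{p} \left(112 + p\right)}{6} = 4 + \frac{112 + p}{12 p}$)
$\left(-261046 + b{\left(K{\left(16 \right)} \right)}\right) + d{\left(L{\left(22 \right)} \right)} = \left(-261046 + 19\right) + \frac{7 \left(16 + 7 \cdot 39\right)}{12 \cdot 39} = -261027 + \frac{7}{12} \cdot \frac{1}{39} \left(16 + 273\right) = -261027 + \frac{7}{12} \cdot \frac{1}{39} \cdot 289 = -261027 + \frac{2023}{468} = - \frac{122158613}{468}$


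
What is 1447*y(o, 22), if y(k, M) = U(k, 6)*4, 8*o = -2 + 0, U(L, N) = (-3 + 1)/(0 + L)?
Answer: 46304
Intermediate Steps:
U(L, N) = -2/L
o = -1/4 (o = (-2 + 0)/8 = (1/8)*(-2) = -1/4 ≈ -0.25000)
y(k, M) = -8/k (y(k, M) = -2/k*4 = -8/k)
1447*y(o, 22) = 1447*(-8/(-1/4)) = 1447*(-8*(-4)) = 1447*32 = 46304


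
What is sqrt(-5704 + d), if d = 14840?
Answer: 4*sqrt(571) ≈ 95.582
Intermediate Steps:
sqrt(-5704 + d) = sqrt(-5704 + 14840) = sqrt(9136) = 4*sqrt(571)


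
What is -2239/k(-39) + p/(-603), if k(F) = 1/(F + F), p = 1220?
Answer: 105307906/603 ≈ 1.7464e+5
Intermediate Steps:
k(F) = 1/(2*F)
-2239/k(-39) + p/(-603) = -2239/((1/2)/(-39)) + 1220/(-603) = -2239/((1/2)*(-1/39)) + 1220*(-1/603) = -2239/(-1/78) - 1220/603 = -2239*(-78) - 1220/603 = 174642 - 1220/603 = 105307906/603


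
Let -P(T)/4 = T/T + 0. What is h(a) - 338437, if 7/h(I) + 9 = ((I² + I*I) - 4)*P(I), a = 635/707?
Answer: -92438198548/273143 ≈ -3.3842e+5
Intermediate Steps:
P(T) = -4 (P(T) = -4*(T/T + 0) = -4*(1 + 0) = -4*1 = -4)
a = 635/707 (a = 635*(1/707) = 635/707 ≈ 0.89816)
h(I) = 7/(7 - 8*I²) (h(I) = 7/(-9 + ((I² + I*I) - 4)*(-4)) = 7/(-9 + ((I² + I²) - 4)*(-4)) = 7/(-9 + (2*I² - 4)*(-4)) = 7/(-9 + (-4 + 2*I²)*(-4)) = 7/(-9 + (16 - 8*I²)) = 7/(7 - 8*I²))
h(a) - 338437 = 7/(7 - 8*(635/707)²) - 338437 = 7/(7 - 8*403225/499849) - 338437 = 7/(7 - 3225800/499849) - 338437 = 7/(273143/499849) - 338437 = 7*(499849/273143) - 338437 = 3498943/273143 - 338437 = -92438198548/273143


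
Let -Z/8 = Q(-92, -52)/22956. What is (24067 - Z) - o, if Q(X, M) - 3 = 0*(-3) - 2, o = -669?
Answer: 141959906/5739 ≈ 24736.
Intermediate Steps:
Q(X, M) = 1 (Q(X, M) = 3 + (0*(-3) - 2) = 3 + (0 - 2) = 3 - 2 = 1)
Z = -2/5739 (Z = -8/22956 = -8*1/22956 = -2/5739 ≈ -0.00034849)
(24067 - Z) - o = (24067 - 1*(-2/5739)) - 1*(-669) = (24067 + 2/5739) + 669 = 138120515/5739 + 669 = 141959906/5739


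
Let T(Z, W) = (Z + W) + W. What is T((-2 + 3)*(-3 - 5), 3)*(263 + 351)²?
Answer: -753992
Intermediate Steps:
T(Z, W) = Z + 2*W (T(Z, W) = (W + Z) + W = Z + 2*W)
T((-2 + 3)*(-3 - 5), 3)*(263 + 351)² = ((-2 + 3)*(-3 - 5) + 2*3)*(263 + 351)² = (1*(-8) + 6)*614² = (-8 + 6)*376996 = -2*376996 = -753992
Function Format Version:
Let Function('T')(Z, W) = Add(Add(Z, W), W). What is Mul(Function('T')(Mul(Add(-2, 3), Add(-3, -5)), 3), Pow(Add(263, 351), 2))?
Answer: -753992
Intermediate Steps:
Function('T')(Z, W) = Add(Z, Mul(2, W)) (Function('T')(Z, W) = Add(Add(W, Z), W) = Add(Z, Mul(2, W)))
Mul(Function('T')(Mul(Add(-2, 3), Add(-3, -5)), 3), Pow(Add(263, 351), 2)) = Mul(Add(Mul(Add(-2, 3), Add(-3, -5)), Mul(2, 3)), Pow(Add(263, 351), 2)) = Mul(Add(Mul(1, -8), 6), Pow(614, 2)) = Mul(Add(-8, 6), 376996) = Mul(-2, 376996) = -753992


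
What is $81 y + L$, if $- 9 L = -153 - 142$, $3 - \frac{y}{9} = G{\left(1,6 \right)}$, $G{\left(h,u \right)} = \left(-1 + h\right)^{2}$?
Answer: $\frac{19978}{9} \approx 2219.8$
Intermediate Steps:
$y = 27$ ($y = 27 - 9 \left(-1 + 1\right)^{2} = 27 - 9 \cdot 0^{2} = 27 - 0 = 27 + 0 = 27$)
$L = \frac{295}{9}$ ($L = - \frac{-153 - 142}{9} = \left(- \frac{1}{9}\right) \left(-295\right) = \frac{295}{9} \approx 32.778$)
$81 y + L = 81 \cdot 27 + \frac{295}{9} = 2187 + \frac{295}{9} = \frac{19978}{9}$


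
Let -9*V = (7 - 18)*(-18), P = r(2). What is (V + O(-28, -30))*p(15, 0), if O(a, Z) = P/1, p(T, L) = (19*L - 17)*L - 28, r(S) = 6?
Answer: 448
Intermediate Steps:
p(T, L) = -28 + L*(-17 + 19*L) (p(T, L) = (-17 + 19*L)*L - 28 = L*(-17 + 19*L) - 28 = -28 + L*(-17 + 19*L))
P = 6
O(a, Z) = 6 (O(a, Z) = 6/1 = 6*1 = 6)
V = -22 (V = -(7 - 18)*(-18)/9 = -(-11)*(-18)/9 = -⅑*198 = -22)
(V + O(-28, -30))*p(15, 0) = (-22 + 6)*(-28 - 17*0 + 19*0²) = -16*(-28 + 0 + 19*0) = -16*(-28 + 0 + 0) = -16*(-28) = 448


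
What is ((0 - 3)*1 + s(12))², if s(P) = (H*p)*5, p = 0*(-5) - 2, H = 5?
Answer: 2809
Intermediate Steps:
p = -2 (p = 0 - 2 = -2)
s(P) = -50 (s(P) = (5*(-2))*5 = -10*5 = -50)
((0 - 3)*1 + s(12))² = ((0 - 3)*1 - 50)² = (-3*1 - 50)² = (-3 - 50)² = (-53)² = 2809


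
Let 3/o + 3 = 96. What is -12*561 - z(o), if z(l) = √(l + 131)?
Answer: -6732 - √125922/31 ≈ -6743.4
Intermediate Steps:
o = 1/31 (o = 3/(-3 + 96) = 3/93 = 3*(1/93) = 1/31 ≈ 0.032258)
z(l) = √(131 + l)
-12*561 - z(o) = -12*561 - √(131 + 1/31) = -6732 - √(4062/31) = -6732 - √125922/31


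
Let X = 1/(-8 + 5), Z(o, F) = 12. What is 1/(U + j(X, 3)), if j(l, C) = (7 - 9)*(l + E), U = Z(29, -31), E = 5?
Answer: 3/8 ≈ 0.37500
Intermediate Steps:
X = -⅓ (X = 1/(-3) = -⅓ ≈ -0.33333)
U = 12
j(l, C) = -10 - 2*l (j(l, C) = (7 - 9)*(l + 5) = -2*(5 + l) = -10 - 2*l)
1/(U + j(X, 3)) = 1/(12 + (-10 - 2*(-⅓))) = 1/(12 + (-10 + ⅔)) = 1/(12 - 28/3) = 1/(8/3) = 3/8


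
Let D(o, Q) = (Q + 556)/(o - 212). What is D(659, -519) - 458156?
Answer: -204795695/447 ≈ -4.5816e+5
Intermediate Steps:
D(o, Q) = (556 + Q)/(-212 + o)
D(659, -519) - 458156 = (556 - 519)/(-212 + 659) - 458156 = 37/447 - 458156 = -204795695/447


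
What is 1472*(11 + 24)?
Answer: 51520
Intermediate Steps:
1472*(11 + 24) = 1472*35 = 51520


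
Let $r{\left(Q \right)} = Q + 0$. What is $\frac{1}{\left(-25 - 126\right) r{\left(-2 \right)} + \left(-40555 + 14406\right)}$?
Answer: $- \frac{1}{25847} \approx -3.8689 \cdot 10^{-5}$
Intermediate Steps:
$r{\left(Q \right)} = Q$
$\frac{1}{\left(-25 - 126\right) r{\left(-2 \right)} + \left(-40555 + 14406\right)} = \frac{1}{\left(-25 - 126\right) \left(-2\right) + \left(-40555 + 14406\right)} = \frac{1}{\left(-151\right) \left(-2\right) - 26149} = \frac{1}{302 - 26149} = \frac{1}{-25847} = - \frac{1}{25847}$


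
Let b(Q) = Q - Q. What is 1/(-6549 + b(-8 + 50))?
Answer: -1/6549 ≈ -0.00015269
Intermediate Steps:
b(Q) = 0
1/(-6549 + b(-8 + 50)) = 1/(-6549 + 0) = 1/(-6549) = -1/6549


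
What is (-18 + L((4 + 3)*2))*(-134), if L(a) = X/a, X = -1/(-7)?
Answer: 118121/49 ≈ 2410.6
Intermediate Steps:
X = 1/7 (X = -1*(-1/7) = 1/7 ≈ 0.14286)
L(a) = 1/(7*a)
(-18 + L((4 + 3)*2))*(-134) = (-18 + 1/(7*(((4 + 3)*2))))*(-134) = (-18 + 1/(7*((7*2))))*(-134) = (-18 + (1/7)/14)*(-134) = (-18 + (1/7)*(1/14))*(-134) = (-18 + 1/98)*(-134) = -1763/98*(-134) = 118121/49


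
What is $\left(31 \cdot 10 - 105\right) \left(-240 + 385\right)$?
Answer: $29725$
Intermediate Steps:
$\left(31 \cdot 10 - 105\right) \left(-240 + 385\right) = \left(310 - 105\right) 145 = 205 \cdot 145 = 29725$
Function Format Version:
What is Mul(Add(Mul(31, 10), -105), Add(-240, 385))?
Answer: 29725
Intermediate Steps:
Mul(Add(Mul(31, 10), -105), Add(-240, 385)) = Mul(Add(310, -105), 145) = Mul(205, 145) = 29725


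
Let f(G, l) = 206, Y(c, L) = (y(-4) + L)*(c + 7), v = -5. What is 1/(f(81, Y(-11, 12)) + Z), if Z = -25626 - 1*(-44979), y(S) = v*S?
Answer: 1/19559 ≈ 5.1127e-5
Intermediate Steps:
y(S) = -5*S
Y(c, L) = (7 + c)*(20 + L) (Y(c, L) = (-5*(-4) + L)*(c + 7) = (20 + L)*(7 + c) = (7 + c)*(20 + L))
Z = 19353 (Z = -25626 + 44979 = 19353)
1/(f(81, Y(-11, 12)) + Z) = 1/(206 + 19353) = 1/19559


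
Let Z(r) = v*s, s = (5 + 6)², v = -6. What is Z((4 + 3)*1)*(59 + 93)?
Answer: -110352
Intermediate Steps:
s = 121 (s = 11² = 121)
Z(r) = -726 (Z(r) = -6*121 = -726)
Z((4 + 3)*1)*(59 + 93) = -726*(59 + 93) = -726*152 = -110352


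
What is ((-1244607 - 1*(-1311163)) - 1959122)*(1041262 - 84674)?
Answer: -1810405924808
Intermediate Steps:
((-1244607 - 1*(-1311163)) - 1959122)*(1041262 - 84674) = ((-1244607 + 1311163) - 1959122)*956588 = (66556 - 1959122)*956588 = -1892566*956588 = -1810405924808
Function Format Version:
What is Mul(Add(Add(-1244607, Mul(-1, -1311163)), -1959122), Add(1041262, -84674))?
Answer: -1810405924808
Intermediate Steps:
Mul(Add(Add(-1244607, Mul(-1, -1311163)), -1959122), Add(1041262, -84674)) = Mul(Add(Add(-1244607, 1311163), -1959122), 956588) = Mul(Add(66556, -1959122), 956588) = Mul(-1892566, 956588) = -1810405924808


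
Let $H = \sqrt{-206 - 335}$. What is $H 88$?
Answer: $88 i \sqrt{541} \approx 2046.8 i$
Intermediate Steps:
$H = i \sqrt{541}$ ($H = \sqrt{-541} = i \sqrt{541} \approx 23.259 i$)
$H 88 = i \sqrt{541} \cdot 88 = 88 i \sqrt{541}$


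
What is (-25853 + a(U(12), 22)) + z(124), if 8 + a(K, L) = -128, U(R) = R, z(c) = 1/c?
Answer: -3222635/124 ≈ -25989.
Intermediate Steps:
a(K, L) = -136 (a(K, L) = -8 - 128 = -136)
(-25853 + a(U(12), 22)) + z(124) = (-25853 - 136) + 1/124 = -25989 + 1/124 = -3222635/124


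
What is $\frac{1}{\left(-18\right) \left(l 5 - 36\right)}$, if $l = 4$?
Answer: $\frac{1}{288} \approx 0.0034722$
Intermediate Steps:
$\frac{1}{\left(-18\right) \left(l 5 - 36\right)} = \frac{1}{\left(-18\right) \left(4 \cdot 5 - 36\right)} = \frac{1}{\left(-18\right) \left(20 - 36\right)} = \frac{1}{\left(-18\right) \left(-16\right)} = \frac{1}{288}$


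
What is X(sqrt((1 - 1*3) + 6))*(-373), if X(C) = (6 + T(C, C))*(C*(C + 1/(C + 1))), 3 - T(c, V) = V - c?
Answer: -15666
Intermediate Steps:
T(c, V) = 3 + c - V (T(c, V) = 3 - (V - c) = 3 + (c - V) = 3 + c - V)
X(C) = 9*C*(C + 1/(1 + C)) (X(C) = (6 + (3 + C - C))*(C*(C + 1/(C + 1))) = (6 + 3)*(C*(C + 1/(1 + C))) = 9*(C*(C + 1/(1 + C))) = 9*C*(C + 1/(1 + C)))
X(sqrt((1 - 1*3) + 6))*(-373) = (9*sqrt((1 - 1*3) + 6)*(1 + sqrt((1 - 1*3) + 6) + (sqrt((1 - 1*3) + 6))**2)/(1 + sqrt((1 - 1*3) + 6)))*(-373) = (9*sqrt((1 - 3) + 6)*(1 + sqrt((1 - 3) + 6) + (sqrt((1 - 3) + 6))**2)/(1 + sqrt((1 - 3) + 6)))*(-373) = (9*sqrt(-2 + 6)*(1 + sqrt(-2 + 6) + (sqrt(-2 + 6))**2)/(1 + sqrt(-2 + 6)))*(-373) = (9*sqrt(4)*(1 + sqrt(4) + (sqrt(4))**2)/(1 + sqrt(4)))*(-373) = (9*2*(1 + 2 + 2**2)/(1 + 2))*(-373) = (9*2*(1 + 2 + 4)/3)*(-373) = (9*2*(1/3)*7)*(-373) = 42*(-373) = -15666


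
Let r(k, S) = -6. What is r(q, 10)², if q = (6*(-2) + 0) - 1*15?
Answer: 36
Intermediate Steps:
q = -27 (q = (-12 + 0) - 15 = -12 - 15 = -27)
r(q, 10)² = (-6)² = 36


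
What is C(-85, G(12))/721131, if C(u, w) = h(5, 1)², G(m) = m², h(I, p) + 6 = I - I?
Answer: 12/240377 ≈ 4.9922e-5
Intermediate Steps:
h(I, p) = -6 (h(I, p) = -6 + (I - I) = -6 + 0 = -6)
C(u, w) = 36 (C(u, w) = (-6)² = 36)
C(-85, G(12))/721131 = 36/721131 = 36*(1/721131) = 12/240377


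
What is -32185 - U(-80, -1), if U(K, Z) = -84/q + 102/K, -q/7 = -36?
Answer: -3862007/120 ≈ -32183.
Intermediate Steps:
q = 252 (q = -7*(-36) = 252)
U(K, Z) = -⅓ + 102/K (U(K, Z) = -84/252 + 102/K = -84*1/252 + 102/K = -⅓ + 102/K)
-32185 - U(-80, -1) = -32185 - (306 - 1*(-80))/(3*(-80)) = -32185 - (-1)*(306 + 80)/(3*80) = -32185 - (-1)*386/(3*80) = -32185 - 1*(-193/120) = -32185 + 193/120 = -3862007/120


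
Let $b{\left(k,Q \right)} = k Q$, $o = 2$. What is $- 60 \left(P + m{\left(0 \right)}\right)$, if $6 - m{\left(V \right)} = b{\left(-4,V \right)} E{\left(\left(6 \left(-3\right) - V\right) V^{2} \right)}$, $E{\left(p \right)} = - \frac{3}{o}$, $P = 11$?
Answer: $-1020$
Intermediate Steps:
$E{\left(p \right)} = - \frac{3}{2}$
$b{\left(k,Q \right)} = Q k$
$m{\left(V \right)} = 6 - 6 V$ ($m{\left(V \right)} = 6 - V \left(-4\right) \left(- \frac{3}{2}\right) = 6 - - 4 V \left(- \frac{3}{2}\right) = 6 - 6 V$)
$- 60 \left(P + m{\left(0 \right)}\right) = - 60 \left(11 + \left(6 - 0\right)\right) = - 60 \left(11 + \left(6 + 0\right)\right) = - 60 \left(11 + 6\right) = \left(-60\right) 17 = -1020$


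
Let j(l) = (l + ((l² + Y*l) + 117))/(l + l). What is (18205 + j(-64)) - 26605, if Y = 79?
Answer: -1074293/128 ≈ -8392.9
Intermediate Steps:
j(l) = (117 + l² + 80*l)/(2*l) (j(l) = (l + ((l² + 79*l) + 117))/(l + l) = (l + (117 + l² + 79*l))/((2*l)) = (117 + l² + 80*l)*(1/(2*l)) = (117 + l² + 80*l)/(2*l))
(18205 + j(-64)) - 26605 = (18205 + (½)*(117 - 64*(80 - 64))/(-64)) - 26605 = (18205 + (½)*(-1/64)*(117 - 64*16)) - 26605 = (18205 + (½)*(-1/64)*(117 - 1024)) - 26605 = (18205 + (½)*(-1/64)*(-907)) - 26605 = (18205 + 907/128) - 26605 = 2331147/128 - 26605 = -1074293/128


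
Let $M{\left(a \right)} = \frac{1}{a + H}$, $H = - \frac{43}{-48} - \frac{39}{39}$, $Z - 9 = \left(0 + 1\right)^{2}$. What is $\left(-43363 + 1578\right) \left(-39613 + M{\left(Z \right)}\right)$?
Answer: $\frac{157246373339}{95} \approx 1.6552 \cdot 10^{9}$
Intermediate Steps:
$Z = 10$ ($Z = 9 + \left(0 + 1\right)^{2} = 9 + 1^{2} = 9 + 1 = 10$)
$H = - \frac{5}{48}$ ($H = \left(-43\right) \left(- \frac{1}{48}\right) - 1 = \frac{43}{48} - 1 = - \frac{5}{48} \approx -0.10417$)
$M{\left(a \right)} = \frac{1}{- \frac{5}{48} + a}$ ($M{\left(a \right)} = \frac{1}{a - \frac{5}{48}} = \frac{1}{- \frac{5}{48} + a}$)
$\left(-43363 + 1578\right) \left(-39613 + M{\left(Z \right)}\right) = \left(-43363 + 1578\right) \left(-39613 + \frac{48}{-5 + 48 \cdot 10}\right) = - 41785 \left(-39613 + \frac{48}{-5 + 480}\right) = - 41785 \left(-39613 + \frac{48}{475}\right) = \left(-41785\right) \left(- \frac{18816127}{475}\right) = \frac{157246373339}{95}$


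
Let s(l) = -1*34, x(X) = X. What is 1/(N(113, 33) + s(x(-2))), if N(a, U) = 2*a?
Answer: 1/192 ≈ 0.0052083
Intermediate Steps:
s(l) = -34
1/(N(113, 33) + s(x(-2))) = 1/(2*113 - 34) = 1/(226 - 34) = 1/192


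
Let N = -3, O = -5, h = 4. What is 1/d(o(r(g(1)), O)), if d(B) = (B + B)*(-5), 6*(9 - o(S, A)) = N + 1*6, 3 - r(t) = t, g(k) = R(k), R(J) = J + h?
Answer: -1/85 ≈ -0.011765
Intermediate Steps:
R(J) = 4 + J (R(J) = J + 4 = 4 + J)
g(k) = 4 + k
r(t) = 3 - t
o(S, A) = 17/2 (o(S, A) = 9 - (-3 + 1*6)/6 = 9 - (-3 + 6)/6 = 9 - ⅙*3 = 9 - ½ = 17/2)
d(B) = -10*B (d(B) = (2*B)*(-5) = -10*B)
1/d(o(r(g(1)), O)) = 1/(-10*17/2) = 1/(-85) = -1/85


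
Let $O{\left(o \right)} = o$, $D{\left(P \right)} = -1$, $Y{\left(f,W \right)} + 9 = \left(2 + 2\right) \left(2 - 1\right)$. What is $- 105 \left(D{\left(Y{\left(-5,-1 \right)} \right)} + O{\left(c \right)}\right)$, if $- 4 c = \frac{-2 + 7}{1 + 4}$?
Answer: $\frac{525}{4} \approx 131.25$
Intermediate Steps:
$Y{\left(f,W \right)} = -5$ ($Y{\left(f,W \right)} = -9 + \left(2 + 2\right) \left(2 - 1\right) = -9 + 4 \cdot 1 = -9 + 4 = -5$)
$c = - \frac{1}{4}$ ($c = - \frac{\left(-2 + 7\right) \frac{1}{1 + 4}}{4} = - \frac{5 \cdot \frac{1}{5}}{4} = \left(- \frac{1}{4}\right) 1 = - \frac{1}{4} \approx -0.25$)
$- 105 \left(D{\left(Y{\left(-5,-1 \right)} \right)} + O{\left(c \right)}\right) = - 105 \left(-1 - \frac{1}{4}\right) = \left(-105\right) \left(- \frac{5}{4}\right) = \frac{525}{4}$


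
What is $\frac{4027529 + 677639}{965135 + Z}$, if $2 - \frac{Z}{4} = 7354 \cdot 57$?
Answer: $- \frac{4705168}{711569} \approx -6.6124$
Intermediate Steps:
$Z = -1676704$ ($Z = 8 - 4 \cdot 7354 \cdot 57 = 8 - 1676712 = -1676704$)
$\frac{4027529 + 677639}{965135 + Z} = \frac{4027529 + 677639}{965135 - 1676704} = \frac{4705168}{-711569} = 4705168 \left(- \frac{1}{711569}\right) = - \frac{4705168}{711569}$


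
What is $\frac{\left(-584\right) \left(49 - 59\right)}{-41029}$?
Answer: $- \frac{5840}{41029} \approx -0.14234$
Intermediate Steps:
$\frac{\left(-584\right) \left(49 - 59\right)}{-41029} = - 584 \left(49 - 59\right) \left(- \frac{1}{41029}\right) = \left(-584\right) \left(-10\right) \left(- \frac{1}{41029}\right) = 5840 \left(- \frac{1}{41029}\right) = - \frac{5840}{41029}$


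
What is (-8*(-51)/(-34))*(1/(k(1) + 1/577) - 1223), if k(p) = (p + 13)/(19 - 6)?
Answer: 39551168/2697 ≈ 14665.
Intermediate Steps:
k(p) = 1 + p/13 (k(p) = (13 + p)/13 = (13 + p)*(1/13) = 1 + p/13)
(-8*(-51)/(-34))*(1/(k(1) + 1/577) - 1223) = (-8*(-51)/(-34))*(1/((1 + (1/13)*1) + 1/577) - 1223) = (408*(-1/34))*(1/((1 + 1/13) + 1/577) - 1223) = -12*(1/(14/13 + 1/577) - 1223) = -12*(1/(8091/7501) - 1223) = -12*(7501/8091 - 1223) = -12*(-9887792/8091) = 39551168/2697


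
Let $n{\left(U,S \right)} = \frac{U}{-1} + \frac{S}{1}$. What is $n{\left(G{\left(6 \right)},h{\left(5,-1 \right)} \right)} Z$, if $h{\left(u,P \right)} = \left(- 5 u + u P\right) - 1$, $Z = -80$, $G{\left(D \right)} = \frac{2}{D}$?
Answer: $\frac{7520}{3} \approx 2506.7$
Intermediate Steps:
$h{\left(u,P \right)} = -1 - 5 u + P u$ ($h{\left(u,P \right)} = \left(- 5 u + P u\right) - 1 = -1 - 5 u + P u$)
$n{\left(U,S \right)} = S - U$ ($n{\left(U,S \right)} = U \left(-1\right) + S 1 = - U + S = S - U$)
$n{\left(G{\left(6 \right)},h{\left(5,-1 \right)} \right)} Z = \left(\left(-1 - 25 - 5\right) - \frac{2}{6}\right) \left(-80\right) = \left(\left(-1 - 25 - 5\right) - 2 \cdot \frac{1}{6}\right) \left(-80\right) = \left(-31 - \frac{1}{3}\right) \left(-80\right) = \left(- \frac{94}{3}\right) \left(-80\right) = \frac{7520}{3}$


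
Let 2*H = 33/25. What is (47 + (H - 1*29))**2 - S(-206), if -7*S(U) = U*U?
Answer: 112183423/17500 ≈ 6410.5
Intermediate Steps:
H = 33/50 (H = (33/25)/2 = (33*(1/25))/2 = (1/2)*(33/25) = 33/50 ≈ 0.66000)
S(U) = -U**2/7 (S(U) = -U*U/7 = -U**2/7)
(47 + (H - 1*29))**2 - S(-206) = (47 + (33/50 - 1*29))**2 - (-1)*(-206)**2/7 = (47 + (33/50 - 29))**2 - (-1)*42436/7 = (47 - 1417/50)**2 - 1*(-42436/7) = (933/50)**2 + 42436/7 = 870489/2500 + 42436/7 = 112183423/17500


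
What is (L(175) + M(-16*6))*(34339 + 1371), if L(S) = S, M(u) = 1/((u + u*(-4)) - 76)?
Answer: 662438355/106 ≈ 6.2494e+6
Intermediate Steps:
M(u) = 1/(-76 - 3*u) (M(u) = 1/((u - 4*u) - 76) = 1/(-3*u - 76) = 1/(-76 - 3*u))
(L(175) + M(-16*6))*(34339 + 1371) = (175 - 1/(76 + 3*(-16*6)))*(34339 + 1371) = (175 - 1/(76 + 3*(-96)))*35710 = (175 - 1/(76 - 288))*35710 = (175 - 1/(-212))*35710 = (175 - 1*(-1/212))*35710 = (175 + 1/212)*35710 = (37101/212)*35710 = 662438355/106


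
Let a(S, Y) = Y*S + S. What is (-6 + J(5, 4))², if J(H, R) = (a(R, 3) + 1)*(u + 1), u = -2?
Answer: 529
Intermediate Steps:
a(S, Y) = S + S*Y (a(S, Y) = S*Y + S = S + S*Y)
J(H, R) = -1 - 4*R (J(H, R) = (R*(1 + 3) + 1)*(-2 + 1) = (R*4 + 1)*(-1) = (4*R + 1)*(-1) = (1 + 4*R)*(-1) = -1 - 4*R)
(-6 + J(5, 4))² = (-6 + (-1 - 4*4))² = (-6 + (-1 - 16))² = (-6 - 17)² = (-23)² = 529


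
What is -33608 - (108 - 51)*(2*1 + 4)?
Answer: -33950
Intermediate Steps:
-33608 - (108 - 51)*(2*1 + 4) = -33608 - 57*(2 + 4) = -33608 - 57*6 = -33608 - 1*342 = -33608 - 342 = -33950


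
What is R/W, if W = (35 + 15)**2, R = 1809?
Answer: 1809/2500 ≈ 0.72360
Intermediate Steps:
W = 2500 (W = 50**2 = 2500)
R/W = 1809/2500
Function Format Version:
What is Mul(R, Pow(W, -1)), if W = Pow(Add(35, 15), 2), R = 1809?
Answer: Rational(1809, 2500) ≈ 0.72360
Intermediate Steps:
W = 2500 (W = Pow(50, 2) = 2500)
Mul(R, Pow(W, -1)) = Mul(1809, Pow(2500, -1)) = Mul(1809, Rational(1, 2500)) = Rational(1809, 2500)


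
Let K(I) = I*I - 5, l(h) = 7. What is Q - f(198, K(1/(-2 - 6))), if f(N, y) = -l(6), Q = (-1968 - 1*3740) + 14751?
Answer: 9050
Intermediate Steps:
K(I) = -5 + I**2 (K(I) = I**2 - 5 = -5 + I**2)
Q = 9043 (Q = (-1968 - 3740) + 14751 = -5708 + 14751 = 9043)
f(N, y) = -7 (f(N, y) = -1*7 = -7)
Q - f(198, K(1/(-2 - 6))) = 9043 - 1*(-7) = 9043 + 7 = 9050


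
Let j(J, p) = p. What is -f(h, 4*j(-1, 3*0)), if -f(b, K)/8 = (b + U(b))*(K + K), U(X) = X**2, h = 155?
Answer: 0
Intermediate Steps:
f(b, K) = -16*K*(b + b**2) (f(b, K) = -8*(b + b**2)*(K + K) = -8*(b + b**2)*2*K = -16*K*(b + b**2))
-f(h, 4*j(-1, 3*0)) = -(-16)*4*(3*0)*155*(1 + 155) = -(-16)*4*0*155*156 = -(-16)*0*155*156 = -1*0 = 0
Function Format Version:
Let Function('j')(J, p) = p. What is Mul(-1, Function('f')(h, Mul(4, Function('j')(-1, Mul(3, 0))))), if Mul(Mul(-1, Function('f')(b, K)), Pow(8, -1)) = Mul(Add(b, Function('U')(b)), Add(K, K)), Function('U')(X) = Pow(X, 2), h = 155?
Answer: 0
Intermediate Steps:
Function('f')(b, K) = Mul(-16, K, Add(b, Pow(b, 2))) (Function('f')(b, K) = Mul(-8, Mul(Add(b, Pow(b, 2)), Add(K, K))) = Mul(-8, Mul(Add(b, Pow(b, 2)), Mul(2, K))) = Mul(-8, Mul(2, K, Add(b, Pow(b, 2)))) = Mul(-16, K, Add(b, Pow(b, 2))))
Mul(-1, Function('f')(h, Mul(4, Function('j')(-1, Mul(3, 0))))) = Mul(-1, Mul(-16, Mul(4, Mul(3, 0)), 155, Add(1, 155))) = Mul(-1, Mul(-16, Mul(4, 0), 155, 156)) = Mul(-1, Mul(-16, 0, 155, 156)) = Mul(-1, 0) = 0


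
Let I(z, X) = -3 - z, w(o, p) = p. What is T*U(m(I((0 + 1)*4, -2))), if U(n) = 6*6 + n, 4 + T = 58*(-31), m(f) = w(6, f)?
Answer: -52258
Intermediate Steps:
m(f) = f
T = -1802 (T = -4 + 58*(-31) = -4 - 1798 = -1802)
U(n) = 36 + n
T*U(m(I((0 + 1)*4, -2))) = -1802*(36 + (-3 - (0 + 1)*4)) = -1802*(36 + (-3 - 4)) = -1802*(36 - 7) = -1802*29 = -52258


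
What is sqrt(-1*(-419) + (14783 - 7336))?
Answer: 3*sqrt(874) ≈ 88.690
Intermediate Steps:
sqrt(-1*(-419) + (14783 - 7336)) = sqrt(419 + 7447) = sqrt(7866) = 3*sqrt(874)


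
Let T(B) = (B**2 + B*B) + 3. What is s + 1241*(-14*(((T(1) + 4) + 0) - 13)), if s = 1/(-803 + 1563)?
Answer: 52816961/760 ≈ 69496.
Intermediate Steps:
T(B) = 3 + 2*B**2 (T(B) = (B**2 + B**2) + 3 = 2*B**2 + 3 = 3 + 2*B**2)
s = 1/760 ≈ 0.0013158
s + 1241*(-14*(((T(1) + 4) + 0) - 13)) = 1/760 + 1241*(-14*((((3 + 2*1**2) + 4) + 0) - 13)) = 1/760 + 1241*(-14*((((3 + 2*1) + 4) + 0) - 13)) = 1/760 + 1241*(-14*((((3 + 2) + 4) + 0) - 13)) = 1/760 + 1241*(-14*(((5 + 4) + 0) - 13)) = 1/760 + 1241*(-14*((9 + 0) - 13)) = 1/760 + 1241*(-14*(9 - 13)) = 1/760 + 1241*(-14*(-4)) = 1/760 + 1241*56 = 1/760 + 69496 = 52816961/760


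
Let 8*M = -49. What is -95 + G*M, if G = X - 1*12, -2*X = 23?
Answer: 783/16 ≈ 48.938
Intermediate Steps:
X = -23/2 (X = -½*23 = -23/2 ≈ -11.500)
M = -49/8 (M = (⅛)*(-49) = -49/8 ≈ -6.1250)
G = -47/2 (G = -23/2 - 1*12 = -23/2 - 12 = -47/2 ≈ -23.500)
-95 + G*M = -95 - 47/2*(-49/8) = -95 + 2303/16 = 783/16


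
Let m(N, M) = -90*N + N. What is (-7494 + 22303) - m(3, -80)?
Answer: 15076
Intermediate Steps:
m(N, M) = -89*N
(-7494 + 22303) - m(3, -80) = (-7494 + 22303) - (-89)*3 = 14809 - 1*(-267) = 14809 + 267 = 15076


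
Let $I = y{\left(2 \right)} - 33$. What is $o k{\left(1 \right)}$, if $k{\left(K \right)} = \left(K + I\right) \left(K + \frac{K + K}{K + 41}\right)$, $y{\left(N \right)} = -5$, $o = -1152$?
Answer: $\frac{312576}{7} \approx 44654.0$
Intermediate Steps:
$I = -38$ ($I = -5 - 33 = -38$)
$k{\left(K \right)} = \left(-38 + K\right) \left(K + \frac{2 K}{41 + K}\right)$ ($k{\left(K \right)} = \left(K - 38\right) \left(K + \frac{K + K}{K + 41}\right) = \left(-38 + K\right) \left(K + \frac{2 K}{41 + K}\right)$)
$o k{\left(1 \right)} = - 1152 \cdot 1 \frac{1}{41 + 1} \left(-1634 + 1^{2} + 5 \cdot 1\right) = - 1152 \cdot 1 \cdot \frac{1}{42} \left(-1634 + 1 + 5\right) = - 1152 \cdot 1 \cdot \frac{1}{42} \left(-1628\right) = \left(-1152\right) \left(- \frac{814}{21}\right) = \frac{312576}{7}$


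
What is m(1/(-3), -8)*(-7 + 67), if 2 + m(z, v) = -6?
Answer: -480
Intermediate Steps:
m(z, v) = -8 (m(z, v) = -2 - 6 = -8)
m(1/(-3), -8)*(-7 + 67) = -8*(-7 + 67) = -8*60 = -480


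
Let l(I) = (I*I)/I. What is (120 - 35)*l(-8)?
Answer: -680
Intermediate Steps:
l(I) = I (l(I) = I**2/I = I)
(120 - 35)*l(-8) = (120 - 35)*(-8) = 85*(-8) = -680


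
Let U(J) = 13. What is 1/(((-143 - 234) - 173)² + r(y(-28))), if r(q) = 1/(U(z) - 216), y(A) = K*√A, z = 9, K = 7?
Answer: 203/61407499 ≈ 3.3058e-6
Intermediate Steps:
y(A) = 7*√A
r(q) = -1/203 (r(q) = 1/(13 - 216) = 1/(-203) = -1/203)
1/(((-143 - 234) - 173)² + r(y(-28))) = 1/(((-143 - 234) - 173)² - 1/203) = 1/((-377 - 173)² - 1/203) = 1/((-550)² - 1/203) = 1/(302500 - 1/203) = 1/(61407499/203) = 203/61407499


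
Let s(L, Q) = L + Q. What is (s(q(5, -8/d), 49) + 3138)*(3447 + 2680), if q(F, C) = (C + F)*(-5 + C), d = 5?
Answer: 484731478/25 ≈ 1.9389e+7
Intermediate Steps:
q(F, C) = (-5 + C)*(C + F)
(s(q(5, -8/d), 49) + 3138)*(3447 + 2680) = ((((-8/5)² - (-40)/5 - 5*5 - 8/5*5) + 49) + 3138)*(3447 + 2680) = ((((-8*⅕)² - (-40)/5 - 25 - 8*⅕*5) + 49) + 3138)*6127 = ((((-8/5)² - 5*(-8/5) - 25 - 8/5*5) + 49) + 3138)*6127 = (((64/25 + 8 - 25 - 8) + 49) + 3138)*6127 = ((-561/25 + 49) + 3138)*6127 = (664/25 + 3138)*6127 = (79114/25)*6127 = 484731478/25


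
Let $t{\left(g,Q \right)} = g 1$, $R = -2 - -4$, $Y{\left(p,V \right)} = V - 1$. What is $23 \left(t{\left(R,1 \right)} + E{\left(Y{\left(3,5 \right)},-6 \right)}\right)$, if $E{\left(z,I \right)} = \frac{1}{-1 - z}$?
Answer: $\frac{207}{5} \approx 41.4$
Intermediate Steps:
$Y{\left(p,V \right)} = -1 + V$
$R = 2$ ($R = -2 + 4 = 2$)
$t{\left(g,Q \right)} = g$
$23 \left(t{\left(R,1 \right)} + E{\left(Y{\left(3,5 \right)},-6 \right)}\right) = 23 \left(2 - \frac{1}{1 + \left(-1 + 5\right)}\right) = 23 \left(2 - \frac{1}{1 + 4}\right) = 23 \left(2 - \frac{1}{5}\right) = 23 \cdot \frac{9}{5} = \frac{207}{5}$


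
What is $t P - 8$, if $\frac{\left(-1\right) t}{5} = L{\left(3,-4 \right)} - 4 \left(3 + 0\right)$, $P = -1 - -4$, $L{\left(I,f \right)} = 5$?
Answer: $97$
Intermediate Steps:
$P = 3$ ($P = -1 + 4 = 3$)
$t = 35$ ($t = - 5 \left(5 - 4 \left(3 + 0\right)\right) = - 5 \left(5 - 12\right) = \left(-5\right) \left(-7\right) = 35$)
$t P - 8 = 35 \cdot 3 - 8 = 105 - 8 = 97$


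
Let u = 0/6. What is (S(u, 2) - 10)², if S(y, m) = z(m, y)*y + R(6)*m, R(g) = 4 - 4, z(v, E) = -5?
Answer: 100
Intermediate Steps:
u = 0 (u = 0*(⅙) = 0)
R(g) = 0
S(y, m) = -5*y (S(y, m) = -5*y + 0*m = -5*y + 0 = -5*y)
(S(u, 2) - 10)² = (-5*0 - 10)² = (0 - 10)² = (-10)² = 100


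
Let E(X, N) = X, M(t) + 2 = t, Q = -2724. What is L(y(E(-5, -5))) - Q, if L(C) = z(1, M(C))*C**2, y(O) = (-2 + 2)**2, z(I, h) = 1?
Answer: 2724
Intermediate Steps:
M(t) = -2 + t
y(O) = 0 (y(O) = 0**2 = 0)
L(C) = C**2 (L(C) = 1*C**2 = C**2)
L(y(E(-5, -5))) - Q = 0**2 - 1*(-2724) = 0 + 2724 = 2724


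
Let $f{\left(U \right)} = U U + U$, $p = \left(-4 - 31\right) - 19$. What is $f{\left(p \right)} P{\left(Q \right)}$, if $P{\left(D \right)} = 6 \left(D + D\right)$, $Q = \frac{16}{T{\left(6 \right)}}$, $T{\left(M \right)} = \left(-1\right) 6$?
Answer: $-91584$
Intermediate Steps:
$T{\left(M \right)} = -6$
$Q = - \frac{8}{3}$ ($Q = \frac{16}{-6} = 16 \left(- \frac{1}{6}\right) = - \frac{8}{3} \approx -2.6667$)
$P{\left(D \right)} = 12 D$ ($P{\left(D \right)} = 6 \cdot 2 D = 12 D$)
$p = -54$ ($p = -35 - 19 = -54$)
$f{\left(U \right)} = U + U^{2}$ ($f{\left(U \right)} = U^{2} + U = U + U^{2}$)
$f{\left(p \right)} P{\left(Q \right)} = - 54 \left(1 - 54\right) 12 \left(- \frac{8}{3}\right) = \left(-54\right) \left(-53\right) \left(-32\right) = 2862 \left(-32\right) = -91584$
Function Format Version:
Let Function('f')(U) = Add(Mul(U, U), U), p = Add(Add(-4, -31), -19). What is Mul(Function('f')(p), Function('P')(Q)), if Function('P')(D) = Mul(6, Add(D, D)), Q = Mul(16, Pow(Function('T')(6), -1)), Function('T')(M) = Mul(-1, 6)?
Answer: -91584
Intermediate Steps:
Function('T')(M) = -6
Q = Rational(-8, 3) (Q = Mul(16, Pow(-6, -1)) = Mul(16, Rational(-1, 6)) = Rational(-8, 3) ≈ -2.6667)
Function('P')(D) = Mul(12, D) (Function('P')(D) = Mul(6, Mul(2, D)) = Mul(12, D))
p = -54 (p = Add(-35, -19) = -54)
Function('f')(U) = Add(U, Pow(U, 2)) (Function('f')(U) = Add(Pow(U, 2), U) = Add(U, Pow(U, 2)))
Mul(Function('f')(p), Function('P')(Q)) = Mul(Mul(-54, Add(1, -54)), Mul(12, Rational(-8, 3))) = Mul(Mul(-54, -53), -32) = Mul(2862, -32) = -91584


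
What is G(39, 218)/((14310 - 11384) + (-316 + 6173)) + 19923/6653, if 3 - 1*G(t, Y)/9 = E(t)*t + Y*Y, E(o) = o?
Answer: -2761504125/58433299 ≈ -47.259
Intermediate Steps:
G(t, Y) = 27 - 9*Y² - 9*t² (G(t, Y) = 27 - 9*(t*t + Y*Y) = 27 - 9*(t² + Y²) = 27 - 9*(Y² + t²) = 27 + (-9*Y² - 9*t²) = 27 - 9*Y² - 9*t²)
G(39, 218)/((14310 - 11384) + (-316 + 6173)) + 19923/6653 = (27 - 9*218² - 9*39²)/((14310 - 11384) + (-316 + 6173)) + 19923/6653 = (27 - 9*47524 - 9*1521)/(2926 + 5857) + 19923*(1/6653) = (27 - 427716 - 13689)/8783 + 19923/6653 = -441378*1/8783 + 19923/6653 = -441378/8783 + 19923/6653 = -2761504125/58433299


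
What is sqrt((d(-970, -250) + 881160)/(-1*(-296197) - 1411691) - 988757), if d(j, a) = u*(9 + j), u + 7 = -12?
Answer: I*sqrt(1230337900400141238)/1115494 ≈ 994.36*I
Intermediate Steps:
u = -19 (u = -7 - 12 = -19)
d(j, a) = -171 - 19*j (d(j, a) = -19*(9 + j) = -171 - 19*j)
sqrt((d(-970, -250) + 881160)/(-1*(-296197) - 1411691) - 988757) = sqrt(((-171 - 19*(-970)) + 881160)/(-1*(-296197) - 1411691) - 988757) = sqrt(((-171 + 18430) + 881160)/(296197 - 1411691) - 988757) = sqrt((18259 + 881160)/(-1115494) - 988757) = sqrt(899419*(-1/1115494) - 988757) = sqrt(-899419/1115494 - 988757) = sqrt(-1102953400377/1115494) = I*sqrt(1230337900400141238)/1115494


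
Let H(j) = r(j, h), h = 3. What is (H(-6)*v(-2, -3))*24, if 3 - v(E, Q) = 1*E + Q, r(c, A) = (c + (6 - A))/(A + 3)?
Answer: -96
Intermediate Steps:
r(c, A) = (6 + c - A)/(3 + A)
H(j) = ½ + j/6 (H(j) = (6 + j - 1*3)/(3 + 3) = (6 + j - 3)/6 = (3 + j)/6 = ½ + j/6)
v(E, Q) = 3 - E - Q (v(E, Q) = 3 - (1*E + Q) = 3 - (E + Q) = 3 + (-E - Q) = 3 - E - Q)
(H(-6)*v(-2, -3))*24 = ((½ + (⅙)*(-6))*(3 - 1*(-2) - 1*(-3)))*24 = ((½ - 1)*(3 + 2 + 3))*24 = -½*8*24 = -4*24 = -96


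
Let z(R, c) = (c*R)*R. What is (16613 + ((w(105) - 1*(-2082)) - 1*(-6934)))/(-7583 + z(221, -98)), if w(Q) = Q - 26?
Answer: -25708/4794001 ≈ -0.0053625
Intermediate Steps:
z(R, c) = c*R² (z(R, c) = (R*c)*R = c*R²)
w(Q) = -26 + Q
(16613 + ((w(105) - 1*(-2082)) - 1*(-6934)))/(-7583 + z(221, -98)) = (16613 + (((-26 + 105) - 1*(-2082)) - 1*(-6934)))/(-7583 - 98*221²) = (16613 + ((79 + 2082) + 6934))/(-7583 - 98*48841) = (16613 + (2161 + 6934))/(-7583 - 4786418) = (16613 + 9095)/(-4794001) = 25708*(-1/4794001) = -25708/4794001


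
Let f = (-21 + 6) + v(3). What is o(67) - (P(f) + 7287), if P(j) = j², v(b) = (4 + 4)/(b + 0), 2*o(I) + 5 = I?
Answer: -66673/9 ≈ -7408.1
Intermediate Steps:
o(I) = -5/2 + I/2
v(b) = 8/b
f = -37/3 (f = (-21 + 6) + 8/3 = -15 + 8*(⅓) = -15 + 8/3 = -37/3 ≈ -12.333)
o(67) - (P(f) + 7287) = (-5/2 + (½)*67) - ((-37/3)² + 7287) = (-5/2 + 67/2) - (1369/9 + 7287) = 31 - 1*66952/9 = 31 - 66952/9 = -66673/9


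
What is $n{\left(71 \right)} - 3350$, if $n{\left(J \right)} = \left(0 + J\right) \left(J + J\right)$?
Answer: $6732$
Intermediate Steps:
$n{\left(J \right)} = 2 J^{2}$ ($n{\left(J \right)} = J 2 J = 2 J^{2}$)
$n{\left(71 \right)} - 3350 = 2 \cdot 71^{2} - 3350 = 2 \cdot 5041 - 3350 = 10082 - 3350 = 6732$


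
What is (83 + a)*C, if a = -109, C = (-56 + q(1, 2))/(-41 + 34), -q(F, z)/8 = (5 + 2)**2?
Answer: -1664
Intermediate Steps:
q(F, z) = -392 (q(F, z) = -8*(5 + 2)**2 = -8*7**2 = -8*49 = -392)
C = 64 (C = (-56 - 392)/(-41 + 34) = -448/(-7) = -448*(-1/7) = 64)
(83 + a)*C = (83 - 109)*64 = -26*64 = -1664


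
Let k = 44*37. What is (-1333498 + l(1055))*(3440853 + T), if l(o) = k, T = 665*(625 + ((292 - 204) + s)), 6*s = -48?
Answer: -5207182837860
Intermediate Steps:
s = -8 (s = (⅙)*(-48) = -8)
k = 1628
T = 468825 (T = 665*(625 + ((292 - 204) - 8)) = 665*(625 + (88 - 8)) = 665*(625 + 80) = 665*705 = 468825)
l(o) = 1628
(-1333498 + l(1055))*(3440853 + T) = (-1333498 + 1628)*(3440853 + 468825) = -1331870*3909678 = -5207182837860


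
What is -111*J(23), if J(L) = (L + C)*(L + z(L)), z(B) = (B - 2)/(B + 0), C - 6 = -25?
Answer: -244200/23 ≈ -10617.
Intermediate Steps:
C = -19 (C = 6 - 25 = -19)
z(B) = (-2 + B)/B
J(L) = (-19 + L)*(L + (-2 + L)/L) (J(L) = (L - 19)*(L + (-2 + L)/L) = (-19 + L)*(L + (-2 + L)/L))
-111*J(23) = -111*(-21 + 23² - 18*23 + 38/23) = -111*(-21 + 529 - 414 + 38*(1/23)) = -111*(-21 + 529 - 414 + 38/23) = -111*2200/23 = -244200/23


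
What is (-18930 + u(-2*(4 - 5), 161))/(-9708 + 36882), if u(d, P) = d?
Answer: -1352/1941 ≈ -0.69655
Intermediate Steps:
(-18930 + u(-2*(4 - 5), 161))/(-9708 + 36882) = (-18930 - 2*(4 - 5))/(-9708 + 36882) = (-18930 - 2*(-1))/27174 = (-18930 + 2)*(1/27174) = -18928*1/27174 = -1352/1941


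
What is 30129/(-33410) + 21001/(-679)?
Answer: -722101001/22685390 ≈ -31.831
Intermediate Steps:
30129/(-33410) + 21001/(-679) = 30129*(-1/33410) + 21001*(-1/679) = -30129/33410 - 21001/679 = -722101001/22685390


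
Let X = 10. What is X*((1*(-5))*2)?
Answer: -100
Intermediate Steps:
X*((1*(-5))*2) = 10*((1*(-5))*2) = 10*(-5*2) = 10*(-10) = -100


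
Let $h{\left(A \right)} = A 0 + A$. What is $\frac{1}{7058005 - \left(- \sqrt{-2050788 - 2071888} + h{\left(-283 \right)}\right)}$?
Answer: $\frac{1764572}{12454858403405} - \frac{i \sqrt{1030669}}{24909716806810} \approx 1.4168 \cdot 10^{-7} - 4.0756 \cdot 10^{-11} i$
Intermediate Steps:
$h{\left(A \right)} = A$ ($h{\left(A \right)} = 0 + A = A$)
$\frac{1}{7058005 - \left(- \sqrt{-2050788 - 2071888} + h{\left(-283 \right)}\right)} = \frac{1}{7058005 + \left(\sqrt{-2050788 - 2071888} - -283\right)} = \frac{1}{7058005 + \left(\sqrt{-4122676} + 283\right)} = \frac{1}{7058005 + \left(2 i \sqrt{1030669} + 283\right)} = \frac{1}{7058005 + \left(283 + 2 i \sqrt{1030669}\right)} = \frac{1}{7058288 + 2 i \sqrt{1030669}}$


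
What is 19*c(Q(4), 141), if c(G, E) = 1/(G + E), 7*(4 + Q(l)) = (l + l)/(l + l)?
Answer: 133/960 ≈ 0.13854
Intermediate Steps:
Q(l) = -27/7 (Q(l) = -4 + ((l + l)/(l + l))/7 = -4 + ((2*l)/((2*l)))/7 = -4 + ((2*l)*(1/(2*l)))/7 = -4 + (⅐)*1 = -4 + ⅐ = -27/7)
c(G, E) = 1/(E + G)
19*c(Q(4), 141) = 19/(141 - 27/7) = 19/(960/7) = 19*(7/960) = 133/960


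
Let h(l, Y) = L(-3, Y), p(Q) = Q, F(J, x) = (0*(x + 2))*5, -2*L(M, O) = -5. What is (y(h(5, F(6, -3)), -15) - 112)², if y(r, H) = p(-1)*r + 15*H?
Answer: 461041/4 ≈ 1.1526e+5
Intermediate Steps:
L(M, O) = 5/2 (L(M, O) = -½*(-5) = 5/2)
F(J, x) = 0 (F(J, x) = (0*(2 + x))*5 = 0*5 = 0)
h(l, Y) = 5/2
y(r, H) = -r + 15*H
(y(h(5, F(6, -3)), -15) - 112)² = ((-1*5/2 + 15*(-15)) - 112)² = ((-5/2 - 225) - 112)² = (-455/2 - 112)² = (-679/2)² = 461041/4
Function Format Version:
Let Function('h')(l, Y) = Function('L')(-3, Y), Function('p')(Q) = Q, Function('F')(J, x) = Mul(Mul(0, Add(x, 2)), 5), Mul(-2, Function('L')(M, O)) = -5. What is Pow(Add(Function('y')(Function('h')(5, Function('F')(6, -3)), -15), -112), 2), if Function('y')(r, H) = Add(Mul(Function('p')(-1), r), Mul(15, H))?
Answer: Rational(461041, 4) ≈ 1.1526e+5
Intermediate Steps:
Function('L')(M, O) = Rational(5, 2) (Function('L')(M, O) = Mul(Rational(-1, 2), -5) = Rational(5, 2))
Function('F')(J, x) = 0 (Function('F')(J, x) = Mul(Mul(0, Add(2, x)), 5) = Mul(0, 5) = 0)
Function('h')(l, Y) = Rational(5, 2)
Function('y')(r, H) = Add(Mul(-1, r), Mul(15, H))
Pow(Add(Function('y')(Function('h')(5, Function('F')(6, -3)), -15), -112), 2) = Pow(Add(Add(Mul(-1, Rational(5, 2)), Mul(15, -15)), -112), 2) = Pow(Add(Add(Rational(-5, 2), -225), -112), 2) = Pow(Add(Rational(-455, 2), -112), 2) = Pow(Rational(-679, 2), 2) = Rational(461041, 4)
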